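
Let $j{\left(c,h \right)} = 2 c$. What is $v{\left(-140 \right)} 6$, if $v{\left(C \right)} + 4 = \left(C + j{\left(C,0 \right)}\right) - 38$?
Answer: $-2772$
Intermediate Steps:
$v{\left(C \right)} = -42 + 3 C$ ($v{\left(C \right)} = -4 + \left(\left(C + 2 C\right) - 38\right) = -4 + \left(3 C - 38\right) = -4 + \left(-38 + 3 C\right) = -42 + 3 C$)
$v{\left(-140 \right)} 6 = \left(-42 + 3 \left(-140\right)\right) 6 = \left(-42 - 420\right) 6 = \left(-462\right) 6 = -2772$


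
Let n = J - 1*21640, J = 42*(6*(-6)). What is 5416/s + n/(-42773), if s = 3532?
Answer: 78357858/37768559 ≈ 2.0747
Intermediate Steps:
J = -1512 (J = 42*(-36) = -1512)
n = -23152 (n = -1512 - 1*21640 = -1512 - 21640 = -23152)
5416/s + n/(-42773) = 5416/3532 - 23152/(-42773) = 5416*(1/3532) - 23152*(-1/42773) = 1354/883 + 23152/42773 = 78357858/37768559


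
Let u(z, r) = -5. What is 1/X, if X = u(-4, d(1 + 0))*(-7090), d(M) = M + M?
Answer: 1/35450 ≈ 2.8209e-5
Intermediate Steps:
d(M) = 2*M
X = 35450 (X = -5*(-7090) = 35450)
1/X = 1/35450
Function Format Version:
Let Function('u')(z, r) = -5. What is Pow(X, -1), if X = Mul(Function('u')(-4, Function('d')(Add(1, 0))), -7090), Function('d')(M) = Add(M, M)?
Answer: Rational(1, 35450) ≈ 2.8209e-5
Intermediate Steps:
Function('d')(M) = Mul(2, M)
X = 35450 (X = Mul(-5, -7090) = 35450)
Pow(X, -1) = Pow(35450, -1) = Rational(1, 35450)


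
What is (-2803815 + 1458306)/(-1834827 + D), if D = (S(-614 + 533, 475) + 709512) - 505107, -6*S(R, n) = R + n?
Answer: 4036527/4891463 ≈ 0.82522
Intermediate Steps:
S(R, n) = -R/6 - n/6 (S(R, n) = -(R + n)/6 = -R/6 - n/6)
D = 613018/3 (D = ((-(-614 + 533)/6 - ⅙*475) + 709512) - 505107 = ((-⅙*(-81) - 475/6) + 709512) - 505107 = ((27/2 - 475/6) + 709512) - 505107 = (-197/3 + 709512) - 505107 = 2128339/3 - 505107 = 613018/3 ≈ 2.0434e+5)
(-2803815 + 1458306)/(-1834827 + D) = (-2803815 + 1458306)/(-1834827 + 613018/3) = -1345509/(-4891463/3) = -1345509*(-3/4891463) = 4036527/4891463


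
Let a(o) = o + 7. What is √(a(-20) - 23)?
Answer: 6*I ≈ 6.0*I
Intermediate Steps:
a(o) = 7 + o
√(a(-20) - 23) = √((7 - 20) - 23) = √(-13 - 23) = √(-36) = 6*I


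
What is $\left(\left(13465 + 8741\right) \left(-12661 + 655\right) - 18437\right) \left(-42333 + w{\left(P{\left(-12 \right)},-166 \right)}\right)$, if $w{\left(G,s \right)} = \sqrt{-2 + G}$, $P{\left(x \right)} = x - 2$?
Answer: $11286979949109 - 1066494692 i \approx 1.1287 \cdot 10^{13} - 1.0665 \cdot 10^{9} i$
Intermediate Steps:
$P{\left(x \right)} = -2 + x$
$\left(\left(13465 + 8741\right) \left(-12661 + 655\right) - 18437\right) \left(-42333 + w{\left(P{\left(-12 \right)},-166 \right)}\right) = \left(\left(13465 + 8741\right) \left(-12661 + 655\right) - 18437\right) \left(-42333 + \sqrt{-2 - 14}\right) = \left(22206 \left(-12006\right) - 18437\right) \left(-42333 + \sqrt{-2 - 14}\right) = \left(-266605236 - 18437\right) \left(-42333 + \sqrt{-16}\right) = - 266623673 \left(-42333 + 4 i\right) = 11286979949109 - 1066494692 i$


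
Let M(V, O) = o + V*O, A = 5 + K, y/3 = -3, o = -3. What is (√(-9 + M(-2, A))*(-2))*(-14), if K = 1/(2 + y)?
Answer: 8*I*√266 ≈ 130.48*I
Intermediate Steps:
y = -9 (y = 3*(-3) = -9)
K = -⅐ (K = 1/(2 - 9) = 1/(-7) = -⅐ ≈ -0.14286)
A = 34/7 (A = 5 - ⅐ = 34/7 ≈ 4.8571)
M(V, O) = -3 + O*V (M(V, O) = -3 + V*O = -3 + O*V)
(√(-9 + M(-2, A))*(-2))*(-14) = (√(-9 + (-3 + (34/7)*(-2)))*(-2))*(-14) = (√(-9 + (-3 - 68/7))*(-2))*(-14) = (√(-9 - 89/7)*(-2))*(-14) = (√(-152/7)*(-2))*(-14) = ((2*I*√266/7)*(-2))*(-14) = -4*I*√266/7*(-14) = 8*I*√266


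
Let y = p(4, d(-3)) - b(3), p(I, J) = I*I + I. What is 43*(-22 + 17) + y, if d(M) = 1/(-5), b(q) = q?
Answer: -198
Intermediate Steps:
d(M) = -1/5
p(I, J) = I + I**2 (p(I, J) = I**2 + I = I + I**2)
y = 17 (y = 4*(1 + 4) - 1*3 = 4*5 - 3 = 20 - 3 = 17)
43*(-22 + 17) + y = 43*(-22 + 17) + 17 = 43*(-5) + 17 = -215 + 17 = -198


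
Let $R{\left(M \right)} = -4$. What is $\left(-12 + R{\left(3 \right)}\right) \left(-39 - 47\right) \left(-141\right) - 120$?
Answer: $-194136$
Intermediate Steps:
$\left(-12 + R{\left(3 \right)}\right) \left(-39 - 47\right) \left(-141\right) - 120 = \left(-12 - 4\right) \left(-39 - 47\right) \left(-141\right) - 120 = \left(-16\right) \left(-86\right) \left(-141\right) - 120 = 1376 \left(-141\right) - 120 = -194016 - 120 = -194136$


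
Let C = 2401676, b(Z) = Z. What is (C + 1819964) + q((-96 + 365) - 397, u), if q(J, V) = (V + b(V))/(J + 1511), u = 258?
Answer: 1946176212/461 ≈ 4.2216e+6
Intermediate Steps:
q(J, V) = 2*V/(1511 + J) (q(J, V) = (V + V)/(J + 1511) = (2*V)/(1511 + J) = 2*V/(1511 + J))
(C + 1819964) + q((-96 + 365) - 397, u) = (2401676 + 1819964) + 2*258/(1511 + ((-96 + 365) - 397)) = 4221640 + 2*258/(1511 + (269 - 397)) = 4221640 + 2*258/(1511 - 128) = 4221640 + 2*258/1383 = 4221640 + 2*258*(1/1383) = 4221640 + 172/461 = 1946176212/461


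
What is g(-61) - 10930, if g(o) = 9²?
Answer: -10849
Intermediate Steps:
g(o) = 81
g(-61) - 10930 = 81 - 10930 = -10849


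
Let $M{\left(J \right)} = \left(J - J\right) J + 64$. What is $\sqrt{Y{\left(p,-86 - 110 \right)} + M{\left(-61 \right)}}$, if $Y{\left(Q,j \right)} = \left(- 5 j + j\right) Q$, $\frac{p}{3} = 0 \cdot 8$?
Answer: $8$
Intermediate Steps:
$p = 0$ ($p = 3 \cdot 0 \cdot 8 = 3 \cdot 0 = 0$)
$M{\left(J \right)} = 64$ ($M{\left(J \right)} = 0 J + 64 = 0 + 64 = 64$)
$Y{\left(Q,j \right)} = - 4 Q j$ ($Y{\left(Q,j \right)} = - 4 j Q = - 4 Q j$)
$\sqrt{Y{\left(p,-86 - 110 \right)} + M{\left(-61 \right)}} = \sqrt{\left(-4\right) 0 \left(-86 - 110\right) + 64} = \sqrt{\left(-4\right) 0 \left(-196\right) + 64} = \sqrt{0 + 64} = \sqrt{64} = 8$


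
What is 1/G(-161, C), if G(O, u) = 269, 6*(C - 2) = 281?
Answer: 1/269 ≈ 0.0037175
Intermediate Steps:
C = 293/6 (C = 2 + (⅙)*281 = 2 + 281/6 = 293/6 ≈ 48.833)
1/G(-161, C) = 1/269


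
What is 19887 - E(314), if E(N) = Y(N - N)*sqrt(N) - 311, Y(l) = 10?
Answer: 20198 - 10*sqrt(314) ≈ 20021.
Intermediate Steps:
E(N) = -311 + 10*sqrt(N) (E(N) = 10*sqrt(N) - 311 = -311 + 10*sqrt(N))
19887 - E(314) = 19887 - (-311 + 10*sqrt(314)) = 19887 + (311 - 10*sqrt(314)) = 20198 - 10*sqrt(314)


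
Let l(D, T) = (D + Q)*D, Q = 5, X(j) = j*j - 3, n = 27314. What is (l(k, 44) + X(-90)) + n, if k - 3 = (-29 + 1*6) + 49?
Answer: 36397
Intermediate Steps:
X(j) = -3 + j² (X(j) = j² - 3 = -3 + j²)
k = 29 (k = 3 + ((-29 + 1*6) + 49) = 3 + ((-29 + 6) + 49) = 3 + (-23 + 49) = 3 + 26 = 29)
l(D, T) = D*(5 + D) (l(D, T) = (D + 5)*D = (5 + D)*D = D*(5 + D))
(l(k, 44) + X(-90)) + n = (29*(5 + 29) + (-3 + (-90)²)) + 27314 = (29*34 + (-3 + 8100)) + 27314 = (986 + 8097) + 27314 = 9083 + 27314 = 36397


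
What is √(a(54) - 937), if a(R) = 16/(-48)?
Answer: 2*I*√2109/3 ≈ 30.616*I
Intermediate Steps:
a(R) = -⅓ (a(R) = 16*(-1/48) = -⅓)
√(a(54) - 937) = √(-⅓ - 937) = √(-2812/3) = 2*I*√2109/3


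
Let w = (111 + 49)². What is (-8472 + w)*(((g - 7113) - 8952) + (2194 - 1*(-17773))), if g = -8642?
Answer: -81186720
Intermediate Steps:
w = 25600 (w = 160² = 25600)
(-8472 + w)*(((g - 7113) - 8952) + (2194 - 1*(-17773))) = (-8472 + 25600)*(((-8642 - 7113) - 8952) + (2194 - 1*(-17773))) = 17128*((-15755 - 8952) + (2194 + 17773)) = 17128*(-24707 + 19967) = 17128*(-4740) = -81186720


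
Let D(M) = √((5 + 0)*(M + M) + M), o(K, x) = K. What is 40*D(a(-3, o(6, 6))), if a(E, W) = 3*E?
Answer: 120*I*√11 ≈ 398.0*I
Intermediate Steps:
D(M) = √11*√M (D(M) = √(5*(2*M) + M) = √(10*M + M) = √(11*M) = √11*√M)
40*D(a(-3, o(6, 6))) = 40*(√11*√(3*(-3))) = 40*(√11*√(-9)) = 40*(√11*(3*I)) = 40*(3*I*√11) = 120*I*√11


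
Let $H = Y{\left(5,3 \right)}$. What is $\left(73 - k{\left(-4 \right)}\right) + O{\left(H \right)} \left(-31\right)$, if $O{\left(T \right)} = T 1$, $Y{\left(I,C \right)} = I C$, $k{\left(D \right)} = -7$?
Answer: $-385$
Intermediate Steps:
$Y{\left(I,C \right)} = C I$
$H = 15$ ($H = 3 \cdot 5 = 15$)
$O{\left(T \right)} = T$
$\left(73 - k{\left(-4 \right)}\right) + O{\left(H \right)} \left(-31\right) = \left(73 - -7\right) + 15 \left(-31\right) = \left(73 + 7\right) - 465 = 80 - 465 = -385$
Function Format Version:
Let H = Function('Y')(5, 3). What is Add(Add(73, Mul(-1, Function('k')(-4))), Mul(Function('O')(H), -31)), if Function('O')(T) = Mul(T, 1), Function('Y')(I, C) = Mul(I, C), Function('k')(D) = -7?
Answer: -385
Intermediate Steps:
Function('Y')(I, C) = Mul(C, I)
H = 15 (H = Mul(3, 5) = 15)
Function('O')(T) = T
Add(Add(73, Mul(-1, Function('k')(-4))), Mul(Function('O')(H), -31)) = Add(Add(73, Mul(-1, -7)), Mul(15, -31)) = Add(Add(73, 7), -465) = Add(80, -465) = -385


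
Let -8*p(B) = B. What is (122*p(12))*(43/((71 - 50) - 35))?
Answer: 7869/14 ≈ 562.07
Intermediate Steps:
p(B) = -B/8
(122*p(12))*(43/((71 - 50) - 35)) = (122*(-⅛*12))*(43/((71 - 50) - 35)) = (122*(-3/2))*(43/(21 - 35)) = -7869/(-14) = -7869*(-1)/14 = -183*(-43/14) = 7869/14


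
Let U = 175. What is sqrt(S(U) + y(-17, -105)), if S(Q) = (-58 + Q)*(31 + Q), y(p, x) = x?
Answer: sqrt(23997) ≈ 154.91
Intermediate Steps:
sqrt(S(U) + y(-17, -105)) = sqrt((-1798 + 175**2 - 27*175) - 105) = sqrt((-1798 + 30625 - 4725) - 105) = sqrt(24102 - 105) = sqrt(23997)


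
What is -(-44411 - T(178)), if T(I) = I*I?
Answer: 76095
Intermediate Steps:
T(I) = I²
-(-44411 - T(178)) = -(-44411 - 1*178²) = -(-44411 - 1*31684) = -(-44411 - 31684) = -1*(-76095) = 76095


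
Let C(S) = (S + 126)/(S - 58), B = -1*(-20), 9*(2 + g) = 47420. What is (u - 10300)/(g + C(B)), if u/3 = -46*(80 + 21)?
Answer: -4144698/899981 ≈ -4.6053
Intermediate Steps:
g = 47402/9 (g = -2 + (⅑)*47420 = -2 + 47420/9 = 47402/9 ≈ 5266.9)
u = -13938 (u = 3*(-46*(80 + 21)) = 3*(-46*101) = 3*(-4646) = -13938)
B = 20
C(S) = (126 + S)/(-58 + S)
(u - 10300)/(g + C(B)) = (-13938 - 10300)/(47402/9 + (126 + 20)/(-58 + 20)) = -24238/(47402/9 + 146/(-38)) = -24238/(47402/9 - 1/38*146) = -24238/(47402/9 - 73/19) = -24238/899981/171 = -24238*171/899981 = -4144698/899981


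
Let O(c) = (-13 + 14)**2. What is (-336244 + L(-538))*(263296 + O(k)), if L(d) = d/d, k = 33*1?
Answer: -88531773171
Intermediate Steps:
k = 33
L(d) = 1
O(c) = 1 (O(c) = 1**2 = 1)
(-336244 + L(-538))*(263296 + O(k)) = (-336244 + 1)*(263296 + 1) = -336243*263297 = -88531773171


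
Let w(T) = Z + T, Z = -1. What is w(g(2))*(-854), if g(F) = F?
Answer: -854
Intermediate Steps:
w(T) = -1 + T
w(g(2))*(-854) = (-1 + 2)*(-854) = 1*(-854) = -854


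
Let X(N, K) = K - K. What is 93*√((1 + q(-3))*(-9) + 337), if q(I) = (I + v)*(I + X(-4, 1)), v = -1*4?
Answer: 93*√139 ≈ 1096.5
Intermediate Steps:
X(N, K) = 0
v = -4
q(I) = I*(-4 + I) (q(I) = (I - 4)*(I + 0) = (-4 + I)*I = I*(-4 + I))
93*√((1 + q(-3))*(-9) + 337) = 93*√((1 - 3*(-4 - 3))*(-9) + 337) = 93*√((1 - 3*(-7))*(-9) + 337) = 93*√((1 + 21)*(-9) + 337) = 93*√(22*(-9) + 337) = 93*√(-198 + 337) = 93*√139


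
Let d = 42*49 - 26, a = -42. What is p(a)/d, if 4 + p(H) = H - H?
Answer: -1/508 ≈ -0.0019685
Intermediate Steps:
p(H) = -4 (p(H) = -4 + (H - H) = -4 + 0 = -4)
d = 2032 (d = 2058 - 26 = 2032)
p(a)/d = -4/2032 = -4*1/2032 = -1/508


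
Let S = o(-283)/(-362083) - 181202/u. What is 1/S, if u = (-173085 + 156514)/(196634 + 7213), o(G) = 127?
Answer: 6000077393/13374435051103285 ≈ 4.4862e-7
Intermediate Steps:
u = -16571/203847 ≈ -0.081291
S = 13374435051103285/6000077393 (S = 127/(-362083) - 181202/(-16571/203847) = 127*(-1/362083) - 181202*(-203847/16571) = -127/362083 + 36937484094/16571 = 13374435051103285/6000077393 ≈ 2.2290e+6)
1/S = 1/(13374435051103285/6000077393) = 6000077393/13374435051103285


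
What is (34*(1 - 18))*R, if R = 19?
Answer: -10982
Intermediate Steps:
(34*(1 - 18))*R = (34*(1 - 18))*19 = (34*(-17))*19 = -578*19 = -10982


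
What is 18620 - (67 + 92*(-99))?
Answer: 27661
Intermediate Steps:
18620 - (67 + 92*(-99)) = 18620 - (67 - 9108) = 18620 - 1*(-9041) = 18620 + 9041 = 27661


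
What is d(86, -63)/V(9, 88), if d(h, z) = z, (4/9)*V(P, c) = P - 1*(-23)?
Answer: -7/8 ≈ -0.87500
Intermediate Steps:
V(P, c) = 207/4 + 9*P/4 (V(P, c) = 9*(P - 1*(-23))/4 = 9*(P + 23)/4 = 9*(23 + P)/4 = 207/4 + 9*P/4)
d(86, -63)/V(9, 88) = -63/(207/4 + (9/4)*9) = -63/(207/4 + 81/4) = -63/72 = -63*1/72 = -7/8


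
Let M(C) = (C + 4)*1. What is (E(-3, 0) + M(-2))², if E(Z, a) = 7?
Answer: 81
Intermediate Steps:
M(C) = 4 + C (M(C) = (4 + C)*1 = 4 + C)
(E(-3, 0) + M(-2))² = (7 + (4 - 2))² = (7 + 2)² = 9² = 81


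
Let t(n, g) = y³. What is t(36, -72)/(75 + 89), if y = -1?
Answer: -1/164 ≈ -0.0060976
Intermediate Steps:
t(n, g) = -1 (t(n, g) = (-1)³ = -1)
t(36, -72)/(75 + 89) = -1/(75 + 89) = -1/164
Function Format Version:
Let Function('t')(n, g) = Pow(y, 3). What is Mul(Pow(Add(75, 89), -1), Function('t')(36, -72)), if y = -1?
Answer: Rational(-1, 164) ≈ -0.0060976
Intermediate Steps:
Function('t')(n, g) = -1 (Function('t')(n, g) = Pow(-1, 3) = -1)
Mul(Pow(Add(75, 89), -1), Function('t')(36, -72)) = Mul(Pow(Add(75, 89), -1), -1) = Mul(Pow(164, -1), -1) = Mul(Rational(1, 164), -1) = Rational(-1, 164)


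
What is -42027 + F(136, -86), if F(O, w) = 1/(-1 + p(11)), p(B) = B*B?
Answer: -5043239/120 ≈ -42027.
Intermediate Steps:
p(B) = B**2
F(O, w) = 1/120 (F(O, w) = 1/(-1 + 11**2) = 1/(-1 + 121) = 1/120)
-42027 + F(136, -86) = -42027 + 1/120 = -5043239/120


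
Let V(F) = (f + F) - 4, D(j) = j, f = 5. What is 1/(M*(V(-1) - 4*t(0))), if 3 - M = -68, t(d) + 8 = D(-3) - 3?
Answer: 1/3976 ≈ 0.00025151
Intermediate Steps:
V(F) = 1 + F (V(F) = (5 + F) - 4 = 1 + F)
t(d) = -14 (t(d) = -8 + (-3 - 3) = -8 - 6 = -14)
M = 71 (M = 3 - 1*(-68) = 3 + 68 = 71)
1/(M*(V(-1) - 4*t(0))) = 1/(71*((1 - 1) - 4*(-14))) = 1/(71*(0 + 56)) = 1/(71*56) = 1/3976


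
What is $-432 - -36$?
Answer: $-396$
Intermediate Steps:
$-432 - -36 = -432 + 36 = -396$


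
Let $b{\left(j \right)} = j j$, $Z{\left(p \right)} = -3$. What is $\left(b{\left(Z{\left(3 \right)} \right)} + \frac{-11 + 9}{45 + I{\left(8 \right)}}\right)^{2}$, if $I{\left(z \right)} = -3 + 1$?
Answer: $\frac{148225}{1849} \approx 80.165$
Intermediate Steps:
$I{\left(z \right)} = -2$
$b{\left(j \right)} = j^{2}$
$\left(b{\left(Z{\left(3 \right)} \right)} + \frac{-11 + 9}{45 + I{\left(8 \right)}}\right)^{2} = \left(\left(-3\right)^{2} + \frac{-11 + 9}{45 - 2}\right)^{2} = \left(9 - \frac{2}{43}\right)^{2} = \left(\frac{385}{43}\right)^{2} = \frac{148225}{1849}$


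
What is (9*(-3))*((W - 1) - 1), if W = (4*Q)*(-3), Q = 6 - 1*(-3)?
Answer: 2970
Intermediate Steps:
Q = 9 (Q = 6 + 3 = 9)
W = -108 (W = (4*9)*(-3) = 36*(-3) = -108)
(9*(-3))*((W - 1) - 1) = (9*(-3))*((-108 - 1) - 1) = -27*(-109 - 1) = -27*(-110) = 2970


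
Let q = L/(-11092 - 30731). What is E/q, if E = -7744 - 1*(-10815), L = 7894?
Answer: -128438433/7894 ≈ -16270.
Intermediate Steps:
q = -7894/41823 (q = 7894/(-11092 - 30731) = 7894/(-41823) = 7894*(-1/41823) = -7894/41823 ≈ -0.18875)
E = 3071 (E = -7744 + 10815 = 3071)
E/q = 3071/(-7894/41823) = 3071*(-41823/7894) = -128438433/7894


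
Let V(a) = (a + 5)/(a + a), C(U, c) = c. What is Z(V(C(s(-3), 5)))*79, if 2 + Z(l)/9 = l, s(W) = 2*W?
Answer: -711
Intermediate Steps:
V(a) = (5 + a)/(2*a) (V(a) = (5 + a)/((2*a)) = (5 + a)*(1/(2*a)) = (5 + a)/(2*a))
Z(l) = -18 + 9*l
Z(V(C(s(-3), 5)))*79 = (-18 + 9*((½)*(5 + 5)/5))*79 = (-18 + 9*((½)*(⅕)*10))*79 = (-18 + 9*1)*79 = (-18 + 9)*79 = -9*79 = -711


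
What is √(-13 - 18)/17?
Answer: I*√31/17 ≈ 0.32752*I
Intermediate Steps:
√(-13 - 18)/17 = √(-31)/17 = (I*√31)/17 = I*√31/17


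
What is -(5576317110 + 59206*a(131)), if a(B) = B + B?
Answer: -5591829082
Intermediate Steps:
a(B) = 2*B
-(5576317110 + 59206*a(131)) = -59206/(1/(94185 + 2*131)) = -59206/(1/(94185 + 262)) = -59206/(1/94447) = -59206/1/94447 = -59206*94447 = -5591829082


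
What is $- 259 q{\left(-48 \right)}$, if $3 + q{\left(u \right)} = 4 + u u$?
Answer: $-596995$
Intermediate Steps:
$q{\left(u \right)} = 1 + u^{2}$ ($q{\left(u \right)} = -3 + \left(4 + u u\right) = -3 + \left(4 + u^{2}\right) = 1 + u^{2}$)
$- 259 q{\left(-48 \right)} = - 259 \left(1 + \left(-48\right)^{2}\right) = - 259 \left(1 + 2304\right) = \left(-259\right) 2305 = -596995$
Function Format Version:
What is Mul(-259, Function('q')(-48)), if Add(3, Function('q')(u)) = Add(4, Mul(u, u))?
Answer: -596995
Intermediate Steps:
Function('q')(u) = Add(1, Pow(u, 2)) (Function('q')(u) = Add(-3, Add(4, Mul(u, u))) = Add(-3, Add(4, Pow(u, 2))) = Add(1, Pow(u, 2)))
Mul(-259, Function('q')(-48)) = Mul(-259, Add(1, Pow(-48, 2))) = Mul(-259, Add(1, 2304)) = Mul(-259, 2305) = -596995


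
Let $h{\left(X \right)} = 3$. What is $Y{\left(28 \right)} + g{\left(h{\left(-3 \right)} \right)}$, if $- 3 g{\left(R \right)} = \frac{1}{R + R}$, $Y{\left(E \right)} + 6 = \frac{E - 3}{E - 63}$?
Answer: $- \frac{853}{126} \approx -6.7698$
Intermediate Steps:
$Y{\left(E \right)} = -6 + \frac{-3 + E}{-63 + E}$ ($Y{\left(E \right)} = -6 + \frac{E - 3}{E - 63} = -6 + \frac{-3 + E}{-63 + E}$)
$g{\left(R \right)} = - \frac{1}{6 R}$ ($g{\left(R \right)} = - \frac{1}{3 \left(R + R\right)} = - \frac{1}{3 \cdot 2 R} = - \frac{\frac{1}{2} \frac{1}{R}}{3} = - \frac{1}{6 R}$)
$Y{\left(28 \right)} + g{\left(h{\left(-3 \right)} \right)} = \frac{5 \left(75 - 28\right)}{-63 + 28} - \frac{1}{6 \cdot 3} = \frac{5 \left(75 - 28\right)}{-35} - \frac{1}{18} = 5 \left(- \frac{1}{35}\right) 47 - \frac{1}{18} = - \frac{47}{7} - \frac{1}{18} = - \frac{853}{126}$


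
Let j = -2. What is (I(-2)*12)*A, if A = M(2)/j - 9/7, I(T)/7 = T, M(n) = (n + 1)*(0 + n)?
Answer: 720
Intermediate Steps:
M(n) = n*(1 + n) (M(n) = (1 + n)*n = n*(1 + n))
I(T) = 7*T
A = -30/7 (A = (2*(1 + 2))/(-2) - 9/7 = (2*3)*(-1/2) - 9*1/7 = 6*(-1/2) - 9/7 = -3 - 9/7 = -30/7 ≈ -4.2857)
(I(-2)*12)*A = ((7*(-2))*12)*(-30/7) = -14*12*(-30/7) = -168*(-30/7) = 720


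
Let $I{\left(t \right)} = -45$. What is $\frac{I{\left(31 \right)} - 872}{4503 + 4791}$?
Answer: $- \frac{917}{9294} \approx -0.098666$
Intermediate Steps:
$\frac{I{\left(31 \right)} - 872}{4503 + 4791} = \frac{-45 - 872}{4503 + 4791} = - \frac{917}{9294}$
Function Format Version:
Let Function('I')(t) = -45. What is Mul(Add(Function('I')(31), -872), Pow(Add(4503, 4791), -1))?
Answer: Rational(-917, 9294) ≈ -0.098666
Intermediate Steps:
Mul(Add(Function('I')(31), -872), Pow(Add(4503, 4791), -1)) = Mul(Add(-45, -872), Pow(Add(4503, 4791), -1)) = Mul(-917, Pow(9294, -1)) = Mul(-917, Rational(1, 9294)) = Rational(-917, 9294)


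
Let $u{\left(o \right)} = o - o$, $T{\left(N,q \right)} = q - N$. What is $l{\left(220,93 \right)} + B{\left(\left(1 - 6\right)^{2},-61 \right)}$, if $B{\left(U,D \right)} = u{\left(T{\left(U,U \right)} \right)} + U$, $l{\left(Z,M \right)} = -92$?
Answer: $-67$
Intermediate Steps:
$u{\left(o \right)} = 0$
$B{\left(U,D \right)} = U$ ($B{\left(U,D \right)} = 0 + U = U$)
$l{\left(220,93 \right)} + B{\left(\left(1 - 6\right)^{2},-61 \right)} = -92 + \left(1 - 6\right)^{2} = -92 + \left(-5\right)^{2} = -92 + 25 = -67$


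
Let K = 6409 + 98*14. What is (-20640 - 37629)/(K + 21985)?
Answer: -19423/9922 ≈ -1.9576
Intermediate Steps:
K = 7781 (K = 6409 + 1372 = 7781)
(-20640 - 37629)/(K + 21985) = (-20640 - 37629)/(7781 + 21985) = -58269/29766 = -58269*1/29766 = -19423/9922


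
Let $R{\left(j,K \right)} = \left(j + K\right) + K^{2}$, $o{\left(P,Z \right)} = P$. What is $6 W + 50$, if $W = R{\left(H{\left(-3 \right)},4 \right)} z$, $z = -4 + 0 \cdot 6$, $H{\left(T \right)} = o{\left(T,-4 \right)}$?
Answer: $-358$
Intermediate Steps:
$H{\left(T \right)} = T$
$R{\left(j,K \right)} = K + j + K^{2}$ ($R{\left(j,K \right)} = \left(K + j\right) + K^{2} = K + j + K^{2}$)
$z = -4$ ($z = -4 + 0 = -4$)
$W = -68$ ($W = \left(4 - 3 + 4^{2}\right) \left(-4\right) = \left(4 - 3 + 16\right) \left(-4\right) = 17 \left(-4\right) = -68$)
$6 W + 50 = 6 \left(-68\right) + 50 = -408 + 50 = -358$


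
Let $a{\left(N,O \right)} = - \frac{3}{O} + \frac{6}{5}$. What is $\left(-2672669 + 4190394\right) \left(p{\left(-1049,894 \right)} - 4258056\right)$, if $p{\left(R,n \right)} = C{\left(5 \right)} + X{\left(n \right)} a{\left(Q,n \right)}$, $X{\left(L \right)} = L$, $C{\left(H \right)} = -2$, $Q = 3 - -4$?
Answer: $-6460937415845$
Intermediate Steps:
$Q = 7$ ($Q = 3 + 4 = 7$)
$a{\left(N,O \right)} = \frac{6}{5} - \frac{3}{O}$ ($a{\left(N,O \right)} = - \frac{3}{O} + 6 \cdot \frac{1}{5} = - \frac{3}{O} + \frac{6}{5} = \frac{6}{5} - \frac{3}{O}$)
$p{\left(R,n \right)} = -2 + n \left(\frac{6}{5} - \frac{3}{n}\right)$
$\left(-2672669 + 4190394\right) \left(p{\left(-1049,894 \right)} - 4258056\right) = \left(-2672669 + 4190394\right) \left(\left(-5 + \frac{6}{5} \cdot 894\right) - 4258056\right) = 1517725 \left(\left(-5 + \frac{5364}{5}\right) - 4258056\right) = 1517725 \left(\frac{5339}{5} - 4258056\right) = 1517725 \left(- \frac{21284941}{5}\right) = -6460937415845$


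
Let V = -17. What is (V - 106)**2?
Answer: 15129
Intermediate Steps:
(V - 106)**2 = (-17 - 106)**2 = (-123)**2 = 15129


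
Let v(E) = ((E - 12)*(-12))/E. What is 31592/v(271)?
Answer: -2140358/777 ≈ -2754.6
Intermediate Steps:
v(E) = (144 - 12*E)/E (v(E) = ((-12 + E)*(-12))/E = (144 - 12*E)/E)
31592/v(271) = 31592/(-12 + 144/271) = 31592/(-3108/271) = 31592*(-271/3108) = -2140358/777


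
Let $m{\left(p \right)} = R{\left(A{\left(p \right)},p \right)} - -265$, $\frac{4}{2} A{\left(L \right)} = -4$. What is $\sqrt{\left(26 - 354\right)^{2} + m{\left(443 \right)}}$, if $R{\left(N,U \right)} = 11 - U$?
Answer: $\sqrt{107417} \approx 327.75$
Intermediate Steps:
$A{\left(L \right)} = -2$ ($A{\left(L \right)} = \frac{1}{2} \left(-4\right) = -2$)
$m{\left(p \right)} = 276 - p$ ($m{\left(p \right)} = \left(11 - p\right) - -265 = \left(11 - p\right) + 265 = 276 - p$)
$\sqrt{\left(26 - 354\right)^{2} + m{\left(443 \right)}} = \sqrt{\left(26 - 354\right)^{2} + \left(276 - 443\right)} = \sqrt{\left(-328\right)^{2} + \left(276 - 443\right)} = \sqrt{107584 - 167} = \sqrt{107417}$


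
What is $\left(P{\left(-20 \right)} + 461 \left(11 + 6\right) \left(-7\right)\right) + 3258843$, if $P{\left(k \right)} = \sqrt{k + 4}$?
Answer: $3203984 + 4 i \approx 3.204 \cdot 10^{6} + 4.0 i$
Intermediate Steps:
$P{\left(k \right)} = \sqrt{4 + k}$
$\left(P{\left(-20 \right)} + 461 \left(11 + 6\right) \left(-7\right)\right) + 3258843 = \left(\sqrt{4 - 20} + 461 \left(11 + 6\right) \left(-7\right)\right) + 3258843 = \left(\sqrt{-16} + 461 \cdot 17 \left(-7\right)\right) + 3258843 = \left(4 i + 461 \left(-119\right)\right) + 3258843 = \left(4 i - 54859\right) + 3258843 = \left(-54859 + 4 i\right) + 3258843 = 3203984 + 4 i$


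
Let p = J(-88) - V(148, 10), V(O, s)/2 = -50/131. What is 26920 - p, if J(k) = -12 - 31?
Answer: 3532053/131 ≈ 26962.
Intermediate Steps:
V(O, s) = -100/131 (V(O, s) = 2*(-50/131) = -100/131)
J(k) = -43
p = -5533/131 (p = -43 - 1*(-100/131) = -43 + 100/131 = -5533/131 ≈ -42.237)
26920 - p = 26920 - 1*(-5533/131) = 26920 + 5533/131 = 3532053/131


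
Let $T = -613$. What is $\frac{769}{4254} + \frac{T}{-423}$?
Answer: $\frac{977663}{599814} \approx 1.6299$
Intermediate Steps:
$\frac{769}{4254} + \frac{T}{-423} = \frac{769}{4254} - \frac{613}{-423} = 769 \cdot \frac{1}{4254} - - \frac{613}{423} = \frac{769}{4254} + \frac{613}{423} = \frac{977663}{599814}$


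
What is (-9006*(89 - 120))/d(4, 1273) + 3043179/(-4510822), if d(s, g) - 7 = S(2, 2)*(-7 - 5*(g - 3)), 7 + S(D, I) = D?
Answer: 290652401031/35852013256 ≈ 8.1070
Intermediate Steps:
S(D, I) = -7 + D
d(s, g) = -33 + 25*g (d(s, g) = 7 + (-7 + 2)*(-7 - 5*(g - 3)) = 7 - 5*(-7 - 5*(-3 + g)) = 7 - 5*(-7 + (15 - 5*g)) = 7 - 5*(8 - 5*g) = 7 + (-40 + 25*g) = -33 + 25*g)
(-9006*(89 - 120))/d(4, 1273) + 3043179/(-4510822) = (-9006*(89 - 120))/(-33 + 25*1273) + 3043179/(-4510822) = (-9006*(-31))/(-33 + 31825) + 3043179*(-1/4510822) = 279186/31792 - 3043179/4510822 = 279186*(1/31792) - 3043179/4510822 = 139593/15896 - 3043179/4510822 = 290652401031/35852013256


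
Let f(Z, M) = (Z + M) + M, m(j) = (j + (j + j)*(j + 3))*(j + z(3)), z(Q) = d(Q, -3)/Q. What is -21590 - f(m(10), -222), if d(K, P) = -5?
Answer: -23396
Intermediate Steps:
z(Q) = -5/Q
m(j) = (-5/3 + j)*(j + 2*j*(3 + j)) (m(j) = (j + (j + j)*(j + 3))*(j - 5/3) = (j + (2*j)*(3 + j))*(j - 5*⅓) = (j + 2*j*(3 + j))*(j - 5/3) = (j + 2*j*(3 + j))*(-5/3 + j) = (-5/3 + j)*(j + 2*j*(3 + j)))
f(Z, M) = Z + 2*M (f(Z, M) = (M + Z) + M = Z + 2*M)
-21590 - f(m(10), -222) = -21590 - ((⅓)*10*(-35 + 6*10² + 11*10) + 2*(-222)) = -21590 - ((⅓)*10*(-35 + 6*100 + 110) - 444) = -21590 - ((⅓)*10*(-35 + 600 + 110) - 444) = -21590 - ((⅓)*10*675 - 444) = -21590 - (2250 - 444) = -21590 - 1*1806 = -21590 - 1806 = -23396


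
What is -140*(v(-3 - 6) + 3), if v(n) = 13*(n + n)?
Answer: 32340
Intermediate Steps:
v(n) = 26*n (v(n) = 13*(2*n) = 26*n)
-140*(v(-3 - 6) + 3) = -140*(26*(-3 - 6) + 3) = -140*(26*(-9) + 3) = -140*(-234 + 3) = -140*(-231) = 32340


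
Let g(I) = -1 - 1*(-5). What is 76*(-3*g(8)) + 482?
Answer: -430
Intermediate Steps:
g(I) = 4 (g(I) = -1 + 5 = 4)
76*(-3*g(8)) + 482 = 76*(-3*4) + 482 = 76*(-12) + 482 = -912 + 482 = -430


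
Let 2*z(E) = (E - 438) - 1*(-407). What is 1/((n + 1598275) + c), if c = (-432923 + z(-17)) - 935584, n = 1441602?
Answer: 1/1671346 ≈ 5.9832e-7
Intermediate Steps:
z(E) = -31/2 + E/2 (z(E) = ((E - 438) - 1*(-407))/2 = ((-438 + E) + 407)/2 = (-31 + E)/2 = -31/2 + E/2)
c = -1368531 (c = (-432923 + (-31/2 + (½)*(-17))) - 935584 = (-432923 + (-31/2 - 17/2)) - 935584 = (-432923 - 24) - 935584 = -432947 - 935584 = -1368531)
1/((n + 1598275) + c) = 1/((1441602 + 1598275) - 1368531) = 1/(3039877 - 1368531) = 1/1671346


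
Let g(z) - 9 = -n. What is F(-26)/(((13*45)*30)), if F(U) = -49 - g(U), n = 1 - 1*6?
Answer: -7/1950 ≈ -0.0035897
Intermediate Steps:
n = -5 (n = 1 - 6 = -5)
g(z) = 14 (g(z) = 9 - 1*(-5) = 9 + 5 = 14)
F(U) = -63 (F(U) = -49 - 1*14 = -49 - 14 = -63)
F(-26)/(((13*45)*30)) = -63/((13*45)*30) = -63/(585*30) = -63/17550 = -63*1/17550 = -7/1950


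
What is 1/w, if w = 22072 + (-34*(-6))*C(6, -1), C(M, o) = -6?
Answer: 1/20848 ≈ 4.7966e-5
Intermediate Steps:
w = 20848 (w = 22072 - 34*(-6)*(-6) = 22072 + 204*(-6) = 22072 - 1224 = 20848)
1/w = 1/20848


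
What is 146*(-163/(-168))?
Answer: 11899/84 ≈ 141.65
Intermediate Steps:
146*(-163/(-168)) = 146*(-163*(-1/168)) = 146*(163/168) = 11899/84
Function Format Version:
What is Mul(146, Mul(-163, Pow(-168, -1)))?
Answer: Rational(11899, 84) ≈ 141.65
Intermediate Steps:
Mul(146, Mul(-163, Pow(-168, -1))) = Mul(146, Mul(-163, Rational(-1, 168))) = Mul(146, Rational(163, 168)) = Rational(11899, 84)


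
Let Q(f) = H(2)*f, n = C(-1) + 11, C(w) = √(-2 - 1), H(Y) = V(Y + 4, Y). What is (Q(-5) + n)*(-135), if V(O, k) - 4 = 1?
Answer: 1890 - 135*I*√3 ≈ 1890.0 - 233.83*I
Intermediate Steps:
V(O, k) = 5 (V(O, k) = 4 + 1 = 5)
H(Y) = 5
C(w) = I*√3 (C(w) = √(-3) = I*√3)
n = 11 + I*√3 (n = I*√3 + 11 = 11 + I*√3 ≈ 11.0 + 1.732*I)
Q(f) = 5*f
(Q(-5) + n)*(-135) = (5*(-5) + (11 + I*√3))*(-135) = (-25 + (11 + I*√3))*(-135) = (-14 + I*√3)*(-135) = 1890 - 135*I*√3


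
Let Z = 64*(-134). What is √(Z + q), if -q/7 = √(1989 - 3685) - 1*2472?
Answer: 2*√(2182 - 7*I*√106) ≈ 93.437 - 1.5426*I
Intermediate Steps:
Z = -8576
q = 17304 - 28*I*√106 (q = -7*(√(1989 - 3685) - 1*2472) = -7*(√(-1696) - 2472) = -7*(4*I*√106 - 2472) = -7*(-2472 + 4*I*√106) = 17304 - 28*I*√106 ≈ 17304.0 - 288.28*I)
√(Z + q) = √(-8576 + (17304 - 28*I*√106)) = √(8728 - 28*I*√106)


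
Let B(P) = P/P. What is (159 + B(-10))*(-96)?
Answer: -15360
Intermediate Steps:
B(P) = 1
(159 + B(-10))*(-96) = (159 + 1)*(-96) = 160*(-96) = -15360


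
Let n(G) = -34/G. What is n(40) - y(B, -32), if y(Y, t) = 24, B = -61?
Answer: -497/20 ≈ -24.850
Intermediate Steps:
n(40) - y(B, -32) = -34/40 - 1*24 = -34*1/40 - 24 = -17/20 - 24 = -497/20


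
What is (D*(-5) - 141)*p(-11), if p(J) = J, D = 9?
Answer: 2046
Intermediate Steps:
(D*(-5) - 141)*p(-11) = (9*(-5) - 141)*(-11) = (-45 - 141)*(-11) = -186*(-11) = 2046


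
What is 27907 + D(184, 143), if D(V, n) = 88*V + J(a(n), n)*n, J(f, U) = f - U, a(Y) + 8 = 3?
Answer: 22935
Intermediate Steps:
a(Y) = -5 (a(Y) = -8 + 3 = -5)
D(V, n) = 88*V + n*(-5 - n) (D(V, n) = 88*V + (-5 - n)*n = 88*V + n*(-5 - n))
27907 + D(184, 143) = 27907 + (88*184 - 1*143*(5 + 143)) = 27907 + (16192 - 1*143*148) = 27907 + (16192 - 21164) = 27907 - 4972 = 22935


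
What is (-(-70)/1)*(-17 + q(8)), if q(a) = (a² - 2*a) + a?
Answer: 2730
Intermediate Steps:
q(a) = a² - a
(-(-70)/1)*(-17 + q(8)) = (-(-70)/1)*(-17 + 8*(-1 + 8)) = (-(-70))*(-17 + 8*7) = (-5*(-14))*(-17 + 56) = 70*39 = 2730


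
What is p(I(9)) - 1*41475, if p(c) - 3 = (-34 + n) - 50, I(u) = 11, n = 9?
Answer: -41547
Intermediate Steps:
p(c) = -72 (p(c) = 3 + ((-34 + 9) - 50) = 3 + (-25 - 50) = 3 - 75 = -72)
p(I(9)) - 1*41475 = -72 - 1*41475 = -72 - 41475 = -41547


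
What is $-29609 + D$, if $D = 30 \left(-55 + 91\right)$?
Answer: $-28529$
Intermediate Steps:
$D = 1080$ ($D = 30 \cdot 36 = 1080$)
$-29609 + D = -29609 + 1080 = -28529$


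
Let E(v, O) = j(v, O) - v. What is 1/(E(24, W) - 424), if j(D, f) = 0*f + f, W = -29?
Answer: -1/477 ≈ -0.0020964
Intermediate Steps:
j(D, f) = f (j(D, f) = 0 + f = f)
E(v, O) = O - v
1/(E(24, W) - 424) = 1/((-29 - 1*24) - 424) = 1/((-29 - 24) - 424) = 1/(-53 - 424) = 1/(-477) = -1/477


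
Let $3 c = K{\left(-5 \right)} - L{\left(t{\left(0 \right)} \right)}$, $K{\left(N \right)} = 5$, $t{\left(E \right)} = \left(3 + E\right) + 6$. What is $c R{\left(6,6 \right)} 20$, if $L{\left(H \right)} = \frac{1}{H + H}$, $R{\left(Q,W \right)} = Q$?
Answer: $\frac{1780}{9} \approx 197.78$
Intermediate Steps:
$t{\left(E \right)} = 9 + E$
$L{\left(H \right)} = \frac{1}{2 H}$
$c = \frac{89}{54}$ ($c = \frac{5 - \frac{1}{2 \left(9 + 0\right)}}{3} = \frac{5 - \frac{1}{2 \cdot 9}}{3} = \frac{5 - \frac{1}{2} \cdot \frac{1}{9}}{3} = \frac{5 - \frac{1}{18}}{3} = \frac{1}{3} \cdot \frac{89}{18} = \frac{89}{54} \approx 1.6481$)
$c R{\left(6,6 \right)} 20 = \frac{89}{54} \cdot 6 \cdot 20 = \frac{89}{9} \cdot 20 = \frac{1780}{9}$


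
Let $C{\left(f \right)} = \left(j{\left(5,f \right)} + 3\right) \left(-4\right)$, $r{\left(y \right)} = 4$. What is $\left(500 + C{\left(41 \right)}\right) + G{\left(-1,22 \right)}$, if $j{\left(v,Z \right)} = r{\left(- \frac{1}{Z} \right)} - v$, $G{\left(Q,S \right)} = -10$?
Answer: $482$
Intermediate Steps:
$j{\left(v,Z \right)} = 4 - v$
$C{\left(f \right)} = -8$ ($C{\left(f \right)} = \left(\left(4 - 5\right) + 3\right) \left(-4\right) = \left(-1 + 3\right) \left(-4\right) = 2 \left(-4\right) = -8$)
$\left(500 + C{\left(41 \right)}\right) + G{\left(-1,22 \right)} = \left(500 - 8\right) - 10 = 492 - 10 = 482$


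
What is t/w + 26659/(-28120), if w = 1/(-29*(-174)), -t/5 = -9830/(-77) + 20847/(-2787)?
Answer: -6099292735795447/2011507960 ≈ -3.0322e+6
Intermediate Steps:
t = -42984985/71533 (t = -5*(-9830/(-77) + 20847/(-2787)) = -5*(-9830*(-1/77) + 20847*(-1/2787)) = -5*(9830/77 - 6949/929) = -5*8596997/71533 = -42984985/71533 ≈ -600.91)
w = 1/5046 ≈ 0.00019818
t/w + 26659/(-28120) = -42984985/(71533*1/5046) + 26659/(-28120) = -42984985/71533*5046 + 26659*(-1/28120) = -216902234310/71533 - 26659/28120 = -6099292735795447/2011507960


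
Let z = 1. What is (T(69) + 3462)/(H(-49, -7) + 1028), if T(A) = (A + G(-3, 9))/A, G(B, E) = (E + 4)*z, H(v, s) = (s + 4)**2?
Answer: 238960/71553 ≈ 3.3396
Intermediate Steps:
H(v, s) = (4 + s)**2
G(B, E) = 4 + E (G(B, E) = (E + 4)*1 = (4 + E)*1 = 4 + E)
T(A) = (13 + A)/A (T(A) = (A + (4 + 9))/A = (A + 13)/A = (13 + A)/A)
(T(69) + 3462)/(H(-49, -7) + 1028) = ((13 + 69)/69 + 3462)/((4 - 7)**2 + 1028) = ((1/69)*82 + 3462)/((-3)**2 + 1028) = (82/69 + 3462)/(9 + 1028) = (238960/69)/1037 = (238960/69)*(1/1037) = 238960/71553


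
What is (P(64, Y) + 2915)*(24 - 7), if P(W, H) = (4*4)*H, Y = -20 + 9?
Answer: 46563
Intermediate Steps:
Y = -11
P(W, H) = 16*H
(P(64, Y) + 2915)*(24 - 7) = (16*(-11) + 2915)*(24 - 7) = (-176 + 2915)*17 = 2739*17 = 46563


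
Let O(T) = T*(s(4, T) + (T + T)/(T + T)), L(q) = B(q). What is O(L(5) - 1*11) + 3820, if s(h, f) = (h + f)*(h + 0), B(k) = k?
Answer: 3862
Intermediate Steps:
L(q) = q
s(h, f) = h*(f + h) (s(h, f) = (f + h)*h = h*(f + h))
O(T) = T*(17 + 4*T) (O(T) = T*(4*(T + 4) + (T + T)/(T + T)) = T*(4*(4 + T) + (2*T)/((2*T))) = T*((16 + 4*T) + (2*T)*(1/(2*T))) = T*((16 + 4*T) + 1) = T*(17 + 4*T))
O(L(5) - 1*11) + 3820 = (5 - 1*11)*(17 + 4*(5 - 1*11)) + 3820 = (5 - 11)*(17 + 4*(5 - 11)) + 3820 = -6*(17 + 4*(-6)) + 3820 = -6*(17 - 24) + 3820 = -6*(-7) + 3820 = 42 + 3820 = 3862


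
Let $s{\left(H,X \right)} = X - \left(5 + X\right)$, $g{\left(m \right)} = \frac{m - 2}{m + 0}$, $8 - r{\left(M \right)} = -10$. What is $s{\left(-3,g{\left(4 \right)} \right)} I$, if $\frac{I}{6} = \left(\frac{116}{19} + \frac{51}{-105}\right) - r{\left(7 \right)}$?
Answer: $\frac{49398}{133} \approx 371.41$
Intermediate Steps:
$r{\left(M \right)} = 18$ ($r{\left(M \right)} = 8 - -10 = 8 + 10 = 18$)
$g{\left(m \right)} = \frac{-2 + m}{m}$
$I = - \frac{49398}{665}$ ($I = 6 \left(\left(\frac{116}{19} + \frac{51}{-105}\right) - 18\right) = 6 \left(\left(116 \cdot \frac{1}{19} + 51 \left(- \frac{1}{105}\right)\right) - 18\right) = 6 \left(\left(\frac{116}{19} - \frac{17}{35}\right) - 18\right) = 6 \left(\frac{3737}{665} - 18\right) = 6 \left(- \frac{8233}{665}\right) = - \frac{49398}{665} \approx -74.283$)
$s{\left(H,X \right)} = -5$ ($s{\left(H,X \right)} = X - \left(5 + X\right) = -5$)
$s{\left(-3,g{\left(4 \right)} \right)} I = \left(-5\right) \left(- \frac{49398}{665}\right) = \frac{49398}{133}$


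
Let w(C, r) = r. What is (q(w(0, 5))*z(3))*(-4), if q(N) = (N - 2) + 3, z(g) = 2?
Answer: -48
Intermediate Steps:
q(N) = 1 + N (q(N) = (-2 + N) + 3 = 1 + N)
(q(w(0, 5))*z(3))*(-4) = ((1 + 5)*2)*(-4) = (6*2)*(-4) = 12*(-4) = -48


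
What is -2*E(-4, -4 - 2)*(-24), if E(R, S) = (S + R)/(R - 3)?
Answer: 480/7 ≈ 68.571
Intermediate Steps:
E(R, S) = (R + S)/(-3 + R)
-2*E(-4, -4 - 2)*(-24) = -2*(-4 + (-4 - 2))/(-3 - 4)*(-24) = -2*(-4 - 6)/(-7)*(-24) = -(-2)*(-10)/7*(-24) = -2*10/7*(-24) = -20/7*(-24) = 480/7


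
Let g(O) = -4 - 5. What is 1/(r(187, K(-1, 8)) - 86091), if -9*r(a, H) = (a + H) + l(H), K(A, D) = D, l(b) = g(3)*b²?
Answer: -3/258146 ≈ -1.1621e-5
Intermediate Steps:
g(O) = -9
l(b) = -9*b²
r(a, H) = H² - H/9 - a/9 (r(a, H) = -((a + H) - 9*H²)/9 = -((H + a) - 9*H²)/9 = -(H + a - 9*H²)/9 = H² - H/9 - a/9)
1/(r(187, K(-1, 8)) - 86091) = 1/((8² - ⅑*8 - ⅑*187) - 86091) = 1/((64 - 8/9 - 187/9) - 86091) = 1/(127/3 - 86091) = 1/(-258146/3) = -3/258146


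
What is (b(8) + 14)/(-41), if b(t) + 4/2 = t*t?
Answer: -76/41 ≈ -1.8537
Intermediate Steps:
b(t) = -2 + t² (b(t) = -2 + t*t = -2 + t²)
(b(8) + 14)/(-41) = ((-2 + 8²) + 14)/(-41) = -((-2 + 64) + 14)/41 = -(62 + 14)/41 = -1/41*76 = -76/41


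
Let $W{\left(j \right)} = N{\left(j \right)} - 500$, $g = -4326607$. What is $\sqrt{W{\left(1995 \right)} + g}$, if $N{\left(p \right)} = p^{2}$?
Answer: $i \sqrt{347082} \approx 589.14 i$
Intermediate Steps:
$W{\left(j \right)} = -500 + j^{2}$ ($W{\left(j \right)} = j^{2} - 500 = -500 + j^{2}$)
$\sqrt{W{\left(1995 \right)} + g} = \sqrt{\left(-500 + 1995^{2}\right) - 4326607} = \sqrt{\left(-500 + 3980025\right) - 4326607} = \sqrt{3979525 - 4326607} = \sqrt{-347082} = i \sqrt{347082}$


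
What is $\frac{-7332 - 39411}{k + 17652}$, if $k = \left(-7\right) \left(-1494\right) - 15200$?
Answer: $- \frac{46743}{12910} \approx -3.6207$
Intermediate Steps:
$k = -4742$ ($k = 10458 - 15200 = -4742$)
$\frac{-7332 - 39411}{k + 17652} = \frac{-7332 - 39411}{-4742 + 17652} = - \frac{46743}{12910}$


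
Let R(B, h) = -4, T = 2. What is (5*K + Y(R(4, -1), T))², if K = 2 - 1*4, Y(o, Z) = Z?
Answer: 64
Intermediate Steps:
K = -2 (K = 2 - 4 = -2)
(5*K + Y(R(4, -1), T))² = (5*(-2) + 2)² = (-10 + 2)² = (-8)² = 64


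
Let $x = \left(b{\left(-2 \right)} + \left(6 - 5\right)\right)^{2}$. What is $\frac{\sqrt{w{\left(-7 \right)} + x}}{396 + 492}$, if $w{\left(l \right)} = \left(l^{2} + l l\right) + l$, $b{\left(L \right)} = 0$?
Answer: $\frac{\sqrt{23}}{444} \approx 0.010801$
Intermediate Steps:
$w{\left(l \right)} = l + 2 l^{2}$ ($w{\left(l \right)} = \left(l^{2} + l^{2}\right) + l = 2 l^{2} + l = l + 2 l^{2}$)
$x = 1$ ($x = \left(0 + \left(6 - 5\right)\right)^{2} = \left(0 + 1\right)^{2} = 1^{2} = 1$)
$\frac{\sqrt{w{\left(-7 \right)} + x}}{396 + 492} = \frac{\sqrt{- 7 \left(1 + 2 \left(-7\right)\right) + 1}}{396 + 492} = \frac{\sqrt{- 7 \left(1 - 14\right) + 1}}{888} = \frac{\sqrt{\left(-7\right) \left(-13\right) + 1}}{888} = \frac{\sqrt{91 + 1}}{888} = \frac{\sqrt{92}}{888} = \frac{2 \sqrt{23}}{888} = \frac{\sqrt{23}}{444}$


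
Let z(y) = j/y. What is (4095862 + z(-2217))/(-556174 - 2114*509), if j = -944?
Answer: -4540263499/1809293700 ≈ -2.5094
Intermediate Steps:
z(y) = -944/y
(4095862 + z(-2217))/(-556174 - 2114*509) = (4095862 - 944/(-2217))/(-556174 - 2114*509) = (4095862 - 944*(-1/2217))/(-556174 - 1076026) = (4095862 + 944/2217)/(-1632200) = (9080526998/2217)*(-1/1632200) = -4540263499/1809293700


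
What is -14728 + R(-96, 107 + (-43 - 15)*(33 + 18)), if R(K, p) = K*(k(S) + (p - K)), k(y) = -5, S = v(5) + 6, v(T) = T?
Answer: 250232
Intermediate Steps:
S = 11 (S = 5 + 6 = 11)
R(K, p) = K*(-5 + p - K) (R(K, p) = K*(-5 + (p - K)) = K*(-5 + p - K))
-14728 + R(-96, 107 + (-43 - 15)*(33 + 18)) = -14728 - 96*(-5 + (107 + (-43 - 15)*(33 + 18)) - 1*(-96)) = -14728 - 96*(-5 + (107 - 58*51) + 96) = -14728 - 96*(-5 + (107 - 2958) + 96) = -14728 - 96*(-5 - 2851 + 96) = -14728 - 96*(-2760) = -14728 + 264960 = 250232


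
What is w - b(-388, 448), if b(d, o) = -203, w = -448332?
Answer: -448129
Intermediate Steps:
w - b(-388, 448) = -448332 - 1*(-203) = -448332 + 203 = -448129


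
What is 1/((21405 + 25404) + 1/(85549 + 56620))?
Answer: 142169/6654788722 ≈ 2.1363e-5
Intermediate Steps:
1/((21405 + 25404) + 1/(85549 + 56620)) = 1/(46809 + 1/142169) = 1/(6654788722/142169) = 142169/6654788722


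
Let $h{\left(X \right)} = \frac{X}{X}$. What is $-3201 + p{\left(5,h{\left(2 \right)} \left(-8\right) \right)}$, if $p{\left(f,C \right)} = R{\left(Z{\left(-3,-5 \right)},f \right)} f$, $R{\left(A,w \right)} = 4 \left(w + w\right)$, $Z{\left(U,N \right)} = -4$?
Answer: $-3001$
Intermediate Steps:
$R{\left(A,w \right)} = 8 w$ ($R{\left(A,w \right)} = 4 \cdot 2 w = 8 w$)
$h{\left(X \right)} = 1$
$p{\left(f,C \right)} = 8 f^{2}$ ($p{\left(f,C \right)} = 8 f f = 8 f^{2}$)
$-3201 + p{\left(5,h{\left(2 \right)} \left(-8\right) \right)} = -3201 + 8 \cdot 5^{2} = -3201 + 8 \cdot 25 = -3201 + 200 = -3001$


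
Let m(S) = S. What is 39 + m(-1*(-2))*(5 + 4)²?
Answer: 201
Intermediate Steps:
39 + m(-1*(-2))*(5 + 4)² = 39 + (-1*(-2))*(5 + 4)² = 39 + 2*9² = 39 + 2*81 = 39 + 162 = 201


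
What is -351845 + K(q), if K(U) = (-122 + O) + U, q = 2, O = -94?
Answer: -352059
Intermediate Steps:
K(U) = -216 + U (K(U) = (-122 - 94) + U = -216 + U)
-351845 + K(q) = -351845 + (-216 + 2) = -351845 - 214 = -352059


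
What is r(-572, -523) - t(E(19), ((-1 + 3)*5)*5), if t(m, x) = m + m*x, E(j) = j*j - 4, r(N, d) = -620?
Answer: -18827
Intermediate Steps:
E(j) = -4 + j**2 (E(j) = j**2 - 4 = -4 + j**2)
r(-572, -523) - t(E(19), ((-1 + 3)*5)*5) = -620 - (-4 + 19**2)*(1 + ((-1 + 3)*5)*5) = -620 - (-4 + 361)*(1 + (2*5)*5) = -620 - 357*(1 + 10*5) = -620 - 357*(1 + 50) = -620 - 357*51 = -620 - 1*18207 = -620 - 18207 = -18827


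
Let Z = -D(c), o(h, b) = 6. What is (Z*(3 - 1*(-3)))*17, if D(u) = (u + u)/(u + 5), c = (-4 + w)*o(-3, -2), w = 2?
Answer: -2448/7 ≈ -349.71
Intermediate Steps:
c = -12 (c = (-4 + 2)*6 = -2*6 = -12)
D(u) = 2*u/(5 + u) (D(u) = (2*u)/(5 + u) = 2*u/(5 + u))
Z = -24/7 (Z = -2*(-12)/(5 - 12) = -2*(-12)/(-7) = -2*(-12)*(-1)/7 = -1*24/7 = -24/7 ≈ -3.4286)
(Z*(3 - 1*(-3)))*17 = -24*(3 - 1*(-3))/7*17 = -24*(3 + 3)/7*17 = -24/7*6*17 = -144/7*17 = -2448/7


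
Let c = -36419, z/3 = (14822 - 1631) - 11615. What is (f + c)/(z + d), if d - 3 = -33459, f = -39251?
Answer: 5405/2052 ≈ 2.6340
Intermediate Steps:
z = 4728 (z = 3*((14822 - 1631) - 11615) = 3*(13191 - 11615) = 3*1576 = 4728)
d = -33456 (d = 3 - 33459 = -33456)
(f + c)/(z + d) = (-39251 - 36419)/(4728 - 33456) = -75670/(-28728) = -75670*(-1/28728) = 5405/2052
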